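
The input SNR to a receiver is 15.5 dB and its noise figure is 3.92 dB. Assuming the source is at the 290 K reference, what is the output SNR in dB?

11.58 dB

By definition F = SNR_in/SNR_out, so in dB: SNR_out = SNR_in − NF
SNR_out = 15.5 − 3.92 = 11.58 dB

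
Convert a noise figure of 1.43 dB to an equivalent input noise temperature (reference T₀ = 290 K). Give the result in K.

113 K

F = 10^(1.43/10) = 1.38995
T_e = (F − 1)·T₀ = (1.38995 − 1) × 290 = 113 K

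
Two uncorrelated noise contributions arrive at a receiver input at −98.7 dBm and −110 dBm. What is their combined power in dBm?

−98.4 dBm

Convert to linear, add, convert back:
P₁ = 1.35×10⁻¹³ W, P₂ = 1.00×10⁻¹⁴ W
P_tot = 1.45×10⁻¹³ W → 10 log₁₀(P_tot / 10⁻³) = −98.4 dBm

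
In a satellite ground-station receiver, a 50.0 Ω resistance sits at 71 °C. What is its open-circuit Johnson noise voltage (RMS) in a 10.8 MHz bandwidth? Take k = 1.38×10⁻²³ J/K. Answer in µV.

T = 71 °C + 273.15 = 344.15 K
V_n = √(4kTRB)
4kTRB = 4 × 1.38×10⁻²³ × 344.15 × 5.00×10¹ × 1.08×10⁷ = 1.03×10⁻¹¹ V²
V_n = √(1.03×10⁻¹¹) = 3.20×10⁻⁶ V = 3.20 µV

3.20 µV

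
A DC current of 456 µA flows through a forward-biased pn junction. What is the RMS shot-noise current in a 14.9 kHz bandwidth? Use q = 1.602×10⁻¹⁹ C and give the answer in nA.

1.48 nA

I_n = √(2qI·B)
2qI·B = 2 × 1.602×10⁻¹⁹ × 4.56×10⁻⁴ × 1.49×10⁴ = 2.18×10⁻¹⁸ A²
I_n = √(2.18×10⁻¹⁸) = 1.48×10⁻⁹ A = 1.48 nA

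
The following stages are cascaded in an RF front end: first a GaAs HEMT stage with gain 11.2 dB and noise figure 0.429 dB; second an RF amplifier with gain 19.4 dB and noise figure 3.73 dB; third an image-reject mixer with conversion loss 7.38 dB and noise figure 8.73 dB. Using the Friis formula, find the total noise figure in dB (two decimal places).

0.84 dB

Convert to linear (a loss of L dB is a gain of −L dB): F_i = 10^(NF_i/10), G_i = 10^(G_i,dB/10)
  Stage 1: F_1 = 10^(0.429/10) = 1.104, G_1 = 10^(11.2/10) = 13.18
  Stage 2: F_2 = 10^(3.73/10) = 2.360, G_2 = 10^(19.4/10) = 87.10
  Stage 3: F_3 = 10^(8.73/10) = 7.464, G_3 = 10^(−7.38/10) = 0.1828
Friis cascade:
  F = 1.104 + (2.360 − 1)/13.18 + (7.464 − 1)/1148 = 1.213
NF = 10 log₁₀(1.213) = 0.84 dB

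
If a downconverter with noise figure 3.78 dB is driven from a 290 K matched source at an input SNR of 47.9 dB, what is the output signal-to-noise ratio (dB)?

44.12 dB

By definition F = SNR_in/SNR_out, so in dB: SNR_out = SNR_in − NF
SNR_out = 47.9 − 3.78 = 44.12 dB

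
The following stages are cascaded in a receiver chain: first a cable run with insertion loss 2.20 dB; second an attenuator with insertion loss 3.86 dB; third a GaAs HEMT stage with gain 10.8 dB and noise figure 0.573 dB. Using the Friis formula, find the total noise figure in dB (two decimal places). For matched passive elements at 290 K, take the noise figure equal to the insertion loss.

6.63 dB

Convert to linear (a loss of L dB is a gain of −L dB): F_i = 10^(NF_i/10), G_i = 10^(G_i,dB/10)
  Stage 1: F_1 = 10^(2.20/10) = 1.660, G_1 = 10^(−2.20/10) = 0.6026
  Stage 2: F_2 = 10^(3.86/10) = 2.432, G_2 = 10^(−3.86/10) = 0.4111
  Stage 3: F_3 = 10^(0.573/10) = 1.141, G_3 = 10^(10.8/10) = 12.02
Friis cascade:
  F = 1.660 + (2.432 − 1)/0.6026 + (1.141 − 1)/0.2477 = 4.606
NF = 10 log₁₀(4.606) = 6.63 dB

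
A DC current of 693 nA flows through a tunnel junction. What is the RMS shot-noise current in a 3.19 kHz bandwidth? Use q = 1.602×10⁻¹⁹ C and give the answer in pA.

I_n = √(2qI·B)
2qI·B = 2 × 1.602×10⁻¹⁹ × 6.93×10⁻⁷ × 3.19×10³ = 7.08×10⁻²² A²
I_n = √(7.08×10⁻²²) = 2.66×10⁻¹¹ A = 26.6 pA

26.6 pA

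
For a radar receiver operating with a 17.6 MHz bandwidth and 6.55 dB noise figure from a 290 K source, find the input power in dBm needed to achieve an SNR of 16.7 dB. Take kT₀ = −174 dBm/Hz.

−78.3 dBm

Sensitivity = −174 + 10 log₁₀(B) + NF + SNR_min
= −174 + 72.46 + 6.55 + 16.7
= −78.29 dBm → −78.3 dBm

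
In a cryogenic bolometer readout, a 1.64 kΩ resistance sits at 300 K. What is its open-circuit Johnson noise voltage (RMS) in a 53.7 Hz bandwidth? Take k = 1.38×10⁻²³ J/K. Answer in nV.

38.2 nV

V_n = √(4kTRB)
4kTRB = 4 × 1.38×10⁻²³ × 300 × 1.64×10³ × 5.37×10¹ = 1.46×10⁻¹⁵ V²
V_n = √(1.46×10⁻¹⁵) = 3.82×10⁻⁸ V = 38.2 nV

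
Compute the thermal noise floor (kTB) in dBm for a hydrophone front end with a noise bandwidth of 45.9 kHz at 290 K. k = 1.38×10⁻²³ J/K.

P_n = kTB = 1.38×10⁻²³ × 290 × 4.59×10⁴ = 1.84×10⁻¹⁶ W
In dBm: 10 log₁₀(1.84×10⁻¹⁶ / 10⁻³) = −127.4 dBm

−127.4 dBm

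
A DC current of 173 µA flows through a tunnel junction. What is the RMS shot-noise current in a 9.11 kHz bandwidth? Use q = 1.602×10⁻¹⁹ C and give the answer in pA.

711 pA

I_n = √(2qI·B)
2qI·B = 2 × 1.602×10⁻¹⁹ × 1.73×10⁻⁴ × 9.11×10³ = 5.05×10⁻¹⁹ A²
I_n = √(5.05×10⁻¹⁹) = 7.11×10⁻¹⁰ A = 711 pA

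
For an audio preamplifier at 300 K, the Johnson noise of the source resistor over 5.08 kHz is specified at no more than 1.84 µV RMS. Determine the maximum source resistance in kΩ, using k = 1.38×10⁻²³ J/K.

40.2 kΩ

Johnson–Nyquist: V_n = √(4kTRB) ⇒ R = V_n² / (4kTB)
4kTB = 4 × 1.38×10⁻²³ × 300 × 5.08×10³ = 8.41×10⁻¹⁷
R = (1.84×10⁻⁶)² / 8.41×10⁻¹⁷ = 4.02×10⁴ Ω = 40.2 kΩ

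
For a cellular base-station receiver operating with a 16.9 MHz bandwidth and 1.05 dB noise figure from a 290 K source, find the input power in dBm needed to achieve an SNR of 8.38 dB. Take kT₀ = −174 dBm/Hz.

−92.3 dBm

Sensitivity = −174 + 10 log₁₀(B) + NF + SNR_min
= −174 + 72.28 + 1.05 + 8.38
= −92.29 dBm → −92.3 dBm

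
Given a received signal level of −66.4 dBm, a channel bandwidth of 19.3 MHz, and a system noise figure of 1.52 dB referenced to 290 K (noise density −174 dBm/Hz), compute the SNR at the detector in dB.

Noise floor: N = −174 + 10 log₁₀(B) + NF
10 log₁₀(1.93×10⁷) = 72.86 dB
N = −174 + 72.86 + 1.52 = −99.62 dBm
SNR = P_sig − N = −66.4 − (−99.62) = 33.22 dB → 33.2 dB

33.2 dB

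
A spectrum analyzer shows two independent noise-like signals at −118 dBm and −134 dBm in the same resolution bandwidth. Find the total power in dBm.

Convert to linear, add, convert back:
P₁ = 1.58×10⁻¹⁵ W, P₂ = 3.98×10⁻¹⁷ W
P_tot = 1.62×10⁻¹⁵ W → 10 log₁₀(P_tot / 10⁻³) = −117.9 dBm

−117.9 dBm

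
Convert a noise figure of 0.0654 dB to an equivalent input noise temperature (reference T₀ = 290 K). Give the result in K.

4.40 K

F = 10^(0.0654/10) = 1.01517
T_e = (F − 1)·T₀ = (1.01517 − 1) × 290 = 4.40 K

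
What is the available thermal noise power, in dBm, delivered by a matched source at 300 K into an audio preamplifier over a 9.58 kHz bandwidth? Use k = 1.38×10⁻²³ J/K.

−134.0 dBm

P_n = kTB = 1.38×10⁻²³ × 300 × 9.58×10³ = 3.97×10⁻¹⁷ W
In dBm: 10 log₁₀(3.97×10⁻¹⁷ / 10⁻³) = −134.0 dBm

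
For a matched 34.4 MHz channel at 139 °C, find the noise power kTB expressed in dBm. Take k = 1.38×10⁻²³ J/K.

−97.1 dBm

T = 139 °C + 273.15 = 412.15 K
P_n = kTB = 1.38×10⁻²³ × 412.15 × 3.44×10⁷ = 1.96×10⁻¹³ W
In dBm: 10 log₁₀(1.96×10⁻¹³ / 10⁻³) = −97.1 dBm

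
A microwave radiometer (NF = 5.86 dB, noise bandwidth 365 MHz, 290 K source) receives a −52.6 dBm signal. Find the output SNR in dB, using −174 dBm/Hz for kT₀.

29.9 dB

Noise floor: N = −174 + 10 log₁₀(B) + NF
10 log₁₀(3.65×10⁸) = 85.62 dB
N = −174 + 85.62 + 5.86 = −82.52 dBm
SNR = P_sig − N = −52.6 − (−82.52) = 29.92 dB → 29.9 dB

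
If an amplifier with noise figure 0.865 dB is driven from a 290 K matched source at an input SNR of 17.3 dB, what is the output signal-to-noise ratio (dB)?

By definition F = SNR_in/SNR_out, so in dB: SNR_out = SNR_in − NF
SNR_out = 17.3 − 0.865 = 16.435 dB

16.435 dB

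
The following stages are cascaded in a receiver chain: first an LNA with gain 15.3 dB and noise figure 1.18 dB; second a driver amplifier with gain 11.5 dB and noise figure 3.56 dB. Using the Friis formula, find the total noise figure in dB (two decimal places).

Convert to linear (a loss of L dB is a gain of −L dB): F_i = 10^(NF_i/10), G_i = 10^(G_i,dB/10)
  Stage 1: F_1 = 10^(1.18/10) = 1.312, G_1 = 10^(15.3/10) = 33.88
  Stage 2: F_2 = 10^(3.56/10) = 2.270, G_2 = 10^(11.5/10) = 14.13
Friis cascade:
  F = 1.312 + (2.270 − 1)/33.88 = 1.350
NF = 10 log₁₀(1.350) = 1.30 dB

1.30 dB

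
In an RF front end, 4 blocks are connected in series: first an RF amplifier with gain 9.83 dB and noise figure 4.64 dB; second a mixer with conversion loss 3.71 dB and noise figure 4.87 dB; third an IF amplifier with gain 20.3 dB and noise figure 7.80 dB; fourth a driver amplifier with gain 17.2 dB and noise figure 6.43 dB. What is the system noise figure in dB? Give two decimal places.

Convert to linear (a loss of L dB is a gain of −L dB): F_i = 10^(NF_i/10), G_i = 10^(G_i,dB/10)
  Stage 1: F_1 = 10^(4.64/10) = 2.911, G_1 = 10^(9.83/10) = 9.616
  Stage 2: F_2 = 10^(4.87/10) = 3.069, G_2 = 10^(−3.71/10) = 0.4256
  Stage 3: F_3 = 10^(7.80/10) = 6.026, G_3 = 10^(20.3/10) = 107.2
  Stage 4: F_4 = 10^(6.43/10) = 4.395, G_4 = 10^(17.2/10) = 52.48
Friis cascade:
  F = 2.911 + (3.069 − 1)/9.616 + (6.026 − 1)/4.093 + (4.395 − 1)/438.5 = 4.362
NF = 10 log₁₀(4.362) = 6.40 dB

6.40 dB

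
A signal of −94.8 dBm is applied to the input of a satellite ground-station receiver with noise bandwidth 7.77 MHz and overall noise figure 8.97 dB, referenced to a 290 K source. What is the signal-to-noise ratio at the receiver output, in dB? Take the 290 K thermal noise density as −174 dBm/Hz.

Noise floor: N = −174 + 10 log₁₀(B) + NF
10 log₁₀(7.77×10⁶) = 68.9 dB
N = −174 + 68.9 + 8.97 = −96.13 dBm
SNR = P_sig − N = −94.8 − (−96.13) = 1.33 dB → 1.3 dB

1.3 dB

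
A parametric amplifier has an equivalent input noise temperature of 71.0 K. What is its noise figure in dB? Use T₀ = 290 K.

0.951 dB

F = 1 + T_e/T₀ = 1 + 71.0/290 = 1.24483
NF = 10 log₁₀(1.24483) = 0.951 dB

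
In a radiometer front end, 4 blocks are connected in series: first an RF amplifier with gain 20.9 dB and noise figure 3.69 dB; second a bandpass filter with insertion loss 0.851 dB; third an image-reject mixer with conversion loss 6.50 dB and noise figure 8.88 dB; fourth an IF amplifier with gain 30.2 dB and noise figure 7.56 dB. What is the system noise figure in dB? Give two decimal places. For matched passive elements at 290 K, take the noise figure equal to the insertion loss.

4.17 dB

Convert to linear (a loss of L dB is a gain of −L dB): F_i = 10^(NF_i/10), G_i = 10^(G_i,dB/10)
  Stage 1: F_1 = 10^(3.69/10) = 2.339, G_1 = 10^(20.9/10) = 123.0
  Stage 2: F_2 = 10^(0.851/10) = 1.216, G_2 = 10^(−0.851/10) = 0.8221
  Stage 3: F_3 = 10^(8.88/10) = 7.727, G_3 = 10^(−6.50/10) = 0.2239
  Stage 4: F_4 = 10^(7.56/10) = 5.702, G_4 = 10^(30.2/10) = 1047
Friis cascade:
  F = 2.339 + (1.216 − 1)/123.0 + (7.727 − 1)/101.1 + (5.702 − 1)/22.64 = 2.615
NF = 10 log₁₀(2.615) = 4.17 dB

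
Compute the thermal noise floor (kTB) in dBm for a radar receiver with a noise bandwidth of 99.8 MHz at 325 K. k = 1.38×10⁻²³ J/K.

−93.5 dBm

P_n = kTB = 1.38×10⁻²³ × 325 × 9.98×10⁷ = 4.48×10⁻¹³ W
In dBm: 10 log₁₀(4.48×10⁻¹³ / 10⁻³) = −93.5 dBm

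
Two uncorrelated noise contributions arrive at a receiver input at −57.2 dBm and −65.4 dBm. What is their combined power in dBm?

−56.6 dBm

Convert to linear, add, convert back:
P₁ = 1.91×10⁻⁹ W, P₂ = 2.88×10⁻¹⁰ W
P_tot = 2.19×10⁻⁹ W → 10 log₁₀(P_tot / 10⁻³) = −56.6 dBm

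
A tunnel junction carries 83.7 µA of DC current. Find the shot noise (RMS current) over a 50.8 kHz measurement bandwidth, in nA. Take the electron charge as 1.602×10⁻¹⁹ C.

1.17 nA

I_n = √(2qI·B)
2qI·B = 2 × 1.602×10⁻¹⁹ × 8.37×10⁻⁵ × 5.08×10⁴ = 1.36×10⁻¹⁸ A²
I_n = √(1.36×10⁻¹⁸) = 1.17×10⁻⁹ A = 1.17 nA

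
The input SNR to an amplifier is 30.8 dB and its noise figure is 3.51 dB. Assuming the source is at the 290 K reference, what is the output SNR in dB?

27.29 dB

By definition F = SNR_in/SNR_out, so in dB: SNR_out = SNR_in − NF
SNR_out = 30.8 − 3.51 = 27.29 dB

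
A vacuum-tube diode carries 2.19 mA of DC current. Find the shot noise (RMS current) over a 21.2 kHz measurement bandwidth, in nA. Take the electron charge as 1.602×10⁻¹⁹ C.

3.86 nA

I_n = √(2qI·B)
2qI·B = 2 × 1.602×10⁻¹⁹ × 2.19×10⁻³ × 2.12×10⁴ = 1.49×10⁻¹⁷ A²
I_n = √(1.49×10⁻¹⁷) = 3.86×10⁻⁹ A = 3.86 nA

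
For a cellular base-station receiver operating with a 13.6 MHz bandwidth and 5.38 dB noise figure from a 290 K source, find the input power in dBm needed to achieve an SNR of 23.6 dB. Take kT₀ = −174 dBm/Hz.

Sensitivity = −174 + 10 log₁₀(B) + NF + SNR_min
= −174 + 71.34 + 5.38 + 23.6
= −73.68 dBm → −73.7 dBm

−73.7 dBm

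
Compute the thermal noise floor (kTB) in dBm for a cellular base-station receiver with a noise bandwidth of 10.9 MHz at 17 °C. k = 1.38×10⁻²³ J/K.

T = 17 °C + 273.15 = 290.15 K
P_n = kTB = 1.38×10⁻²³ × 290.15 × 1.09×10⁷ = 4.36×10⁻¹⁴ W
In dBm: 10 log₁₀(4.36×10⁻¹⁴ / 10⁻³) = −103.6 dBm

−103.6 dBm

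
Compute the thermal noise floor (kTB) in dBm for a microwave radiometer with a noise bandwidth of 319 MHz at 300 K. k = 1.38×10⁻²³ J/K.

−88.8 dBm

P_n = kTB = 1.38×10⁻²³ × 300 × 3.19×10⁸ = 1.32×10⁻¹² W
In dBm: 10 log₁₀(1.32×10⁻¹² / 10⁻³) = −88.8 dBm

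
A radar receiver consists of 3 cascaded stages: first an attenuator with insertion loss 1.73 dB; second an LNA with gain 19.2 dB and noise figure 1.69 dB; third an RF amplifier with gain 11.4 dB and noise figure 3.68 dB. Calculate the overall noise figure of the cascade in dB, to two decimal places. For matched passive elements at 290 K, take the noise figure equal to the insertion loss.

3.47 dB

Convert to linear (a loss of L dB is a gain of −L dB): F_i = 10^(NF_i/10), G_i = 10^(G_i,dB/10)
  Stage 1: F_1 = 10^(1.73/10) = 1.489, G_1 = 10^(−1.73/10) = 0.6714
  Stage 2: F_2 = 10^(1.69/10) = 1.476, G_2 = 10^(19.2/10) = 83.18
  Stage 3: F_3 = 10^(3.68/10) = 2.333, G_3 = 10^(11.4/10) = 13.80
Friis cascade:
  F = 1.489 + (1.476 − 1)/0.6714 + (2.333 − 1)/55.85 = 2.222
NF = 10 log₁₀(2.222) = 3.47 dB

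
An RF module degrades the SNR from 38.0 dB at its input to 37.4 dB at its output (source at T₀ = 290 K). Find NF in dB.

0.6 dB

NF (dB) = SNR_in(dB) − SNR_out(dB) when the source is at T₀
NF = 38.0 − 37.4 = 0.6 dB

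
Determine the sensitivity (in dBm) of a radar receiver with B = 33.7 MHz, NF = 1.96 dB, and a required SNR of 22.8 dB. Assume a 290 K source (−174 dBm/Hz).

Sensitivity = −174 + 10 log₁₀(B) + NF + SNR_min
= −174 + 75.28 + 1.96 + 22.8
= −73.96 dBm → −74.0 dBm

−74.0 dBm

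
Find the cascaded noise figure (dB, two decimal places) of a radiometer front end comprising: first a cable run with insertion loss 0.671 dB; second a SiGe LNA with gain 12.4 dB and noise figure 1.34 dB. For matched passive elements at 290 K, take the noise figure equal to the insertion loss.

Convert to linear (a loss of L dB is a gain of −L dB): F_i = 10^(NF_i/10), G_i = 10^(G_i,dB/10)
  Stage 1: F_1 = 10^(0.671/10) = 1.167, G_1 = 10^(−0.671/10) = 0.8568
  Stage 2: F_2 = 10^(1.34/10) = 1.361, G_2 = 10^(12.4/10) = 17.38
Friis cascade:
  F = 1.167 + (1.361 − 1)/0.8568 = 1.589
NF = 10 log₁₀(1.589) = 2.01 dB

2.01 dB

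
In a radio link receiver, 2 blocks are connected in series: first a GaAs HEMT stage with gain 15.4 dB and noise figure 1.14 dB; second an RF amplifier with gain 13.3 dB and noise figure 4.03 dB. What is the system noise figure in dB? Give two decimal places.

Convert to linear (a loss of L dB is a gain of −L dB): F_i = 10^(NF_i/10), G_i = 10^(G_i,dB/10)
  Stage 1: F_1 = 10^(1.14/10) = 1.300, G_1 = 10^(15.4/10) = 34.67
  Stage 2: F_2 = 10^(4.03/10) = 2.529, G_2 = 10^(13.3/10) = 21.38
Friis cascade:
  F = 1.300 + (2.529 − 1)/34.67 = 1.344
NF = 10 log₁₀(1.344) = 1.28 dB

1.28 dB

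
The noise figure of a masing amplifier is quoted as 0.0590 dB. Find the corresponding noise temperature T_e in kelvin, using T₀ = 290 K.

3.97 K

F = 10^(0.0590/10) = 1.01368
T_e = (F − 1)·T₀ = (1.01368 − 1) × 290 = 3.97 K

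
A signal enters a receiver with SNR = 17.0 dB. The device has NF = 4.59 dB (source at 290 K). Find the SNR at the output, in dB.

By definition F = SNR_in/SNR_out, so in dB: SNR_out = SNR_in − NF
SNR_out = 17.0 − 4.59 = 12.41 dB

12.41 dB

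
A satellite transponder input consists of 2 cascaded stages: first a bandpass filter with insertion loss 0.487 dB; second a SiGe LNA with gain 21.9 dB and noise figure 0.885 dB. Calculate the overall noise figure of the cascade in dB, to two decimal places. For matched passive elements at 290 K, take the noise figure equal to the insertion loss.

Convert to linear (a loss of L dB is a gain of −L dB): F_i = 10^(NF_i/10), G_i = 10^(G_i,dB/10)
  Stage 1: F_1 = 10^(0.487/10) = 1.119, G_1 = 10^(−0.487/10) = 0.8939
  Stage 2: F_2 = 10^(0.885/10) = 1.226, G_2 = 10^(21.9/10) = 154.9
Friis cascade:
  F = 1.119 + (1.226 − 1)/0.8939 = 1.372
NF = 10 log₁₀(1.372) = 1.37 dB

1.37 dB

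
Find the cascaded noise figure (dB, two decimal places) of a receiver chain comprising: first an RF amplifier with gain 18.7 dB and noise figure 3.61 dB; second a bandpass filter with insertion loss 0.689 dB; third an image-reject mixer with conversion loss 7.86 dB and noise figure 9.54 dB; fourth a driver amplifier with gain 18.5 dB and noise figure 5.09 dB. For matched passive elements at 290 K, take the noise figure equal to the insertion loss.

Convert to linear (a loss of L dB is a gain of −L dB): F_i = 10^(NF_i/10), G_i = 10^(G_i,dB/10)
  Stage 1: F_1 = 10^(3.61/10) = 2.296, G_1 = 10^(18.7/10) = 74.13
  Stage 2: F_2 = 10^(0.689/10) = 1.172, G_2 = 10^(−0.689/10) = 0.8533
  Stage 3: F_3 = 10^(9.54/10) = 8.995, G_3 = 10^(−7.86/10) = 0.1637
  Stage 4: F_4 = 10^(5.09/10) = 3.228, G_4 = 10^(18.5/10) = 70.79
Friis cascade:
  F = 2.296 + (1.172 − 1)/74.13 + (8.995 − 1)/63.26 + (3.228 − 1)/10.35 = 2.640
NF = 10 log₁₀(2.640) = 4.22 dB

4.22 dB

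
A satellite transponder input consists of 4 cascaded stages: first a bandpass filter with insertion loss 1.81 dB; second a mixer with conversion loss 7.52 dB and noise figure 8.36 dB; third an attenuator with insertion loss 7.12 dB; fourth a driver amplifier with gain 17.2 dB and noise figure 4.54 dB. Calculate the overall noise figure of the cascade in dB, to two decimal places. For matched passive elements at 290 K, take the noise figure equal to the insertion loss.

Convert to linear (a loss of L dB is a gain of −L dB): F_i = 10^(NF_i/10), G_i = 10^(G_i,dB/10)
  Stage 1: F_1 = 10^(1.81/10) = 1.517, G_1 = 10^(−1.81/10) = 0.6592
  Stage 2: F_2 = 10^(8.36/10) = 6.855, G_2 = 10^(−7.52/10) = 0.1770
  Stage 3: F_3 = 10^(7.12/10) = 5.152, G_3 = 10^(−7.12/10) = 0.1941
  Stage 4: F_4 = 10^(4.54/10) = 2.844, G_4 = 10^(17.2/10) = 52.48
Friis cascade:
  F = 1.517 + (6.855 − 1)/0.6592 + (5.152 − 1)/0.1167 + (2.844 − 1)/0.02265 = 127.4
NF = 10 log₁₀(127.4) = 21.05 dB

21.05 dB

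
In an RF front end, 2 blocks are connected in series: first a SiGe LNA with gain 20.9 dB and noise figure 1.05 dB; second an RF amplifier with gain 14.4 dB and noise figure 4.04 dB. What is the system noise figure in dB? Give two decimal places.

Convert to linear (a loss of L dB is a gain of −L dB): F_i = 10^(NF_i/10), G_i = 10^(G_i,dB/10)
  Stage 1: F_1 = 10^(1.05/10) = 1.274, G_1 = 10^(20.9/10) = 123.0
  Stage 2: F_2 = 10^(4.04/10) = 2.535, G_2 = 10^(14.4/10) = 27.54
Friis cascade:
  F = 1.274 + (2.535 − 1)/123.0 = 1.286
NF = 10 log₁₀(1.286) = 1.09 dB

1.09 dB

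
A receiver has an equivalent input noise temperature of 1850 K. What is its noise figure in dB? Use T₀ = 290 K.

8.68 dB

F = 1 + T_e/T₀ = 1 + 1850/290 = 7.37931
NF = 10 log₁₀(7.37931) = 8.68 dB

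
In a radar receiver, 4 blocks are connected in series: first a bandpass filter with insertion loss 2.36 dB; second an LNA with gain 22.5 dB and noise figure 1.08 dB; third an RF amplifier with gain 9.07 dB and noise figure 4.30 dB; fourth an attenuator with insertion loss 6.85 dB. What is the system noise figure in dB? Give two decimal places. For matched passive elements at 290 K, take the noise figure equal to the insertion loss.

3.48 dB

Convert to linear (a loss of L dB is a gain of −L dB): F_i = 10^(NF_i/10), G_i = 10^(G_i,dB/10)
  Stage 1: F_1 = 10^(2.36/10) = 1.722, G_1 = 10^(−2.36/10) = 0.5808
  Stage 2: F_2 = 10^(1.08/10) = 1.282, G_2 = 10^(22.5/10) = 177.8
  Stage 3: F_3 = 10^(4.30/10) = 2.692, G_3 = 10^(9.07/10) = 8.072
  Stage 4: F_4 = 10^(6.85/10) = 4.842, G_4 = 10^(−6.85/10) = 0.2065
Friis cascade:
  F = 1.722 + (1.282 − 1)/0.5808 + (2.692 − 1)/103.3 + (4.842 − 1)/833.7 = 2.229
NF = 10 log₁₀(2.229) = 3.48 dB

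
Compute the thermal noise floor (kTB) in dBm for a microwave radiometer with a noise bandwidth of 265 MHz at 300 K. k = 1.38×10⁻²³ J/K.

−89.6 dBm

P_n = kTB = 1.38×10⁻²³ × 300 × 2.65×10⁸ = 1.10×10⁻¹² W
In dBm: 10 log₁₀(1.10×10⁻¹² / 10⁻³) = −89.6 dBm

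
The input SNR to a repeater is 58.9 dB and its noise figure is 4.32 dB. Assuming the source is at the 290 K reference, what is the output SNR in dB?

54.58 dB

By definition F = SNR_in/SNR_out, so in dB: SNR_out = SNR_in − NF
SNR_out = 58.9 − 4.32 = 54.58 dB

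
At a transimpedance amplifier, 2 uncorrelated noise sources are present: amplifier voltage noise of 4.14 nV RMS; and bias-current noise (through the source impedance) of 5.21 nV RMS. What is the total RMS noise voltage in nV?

Uncorrelated sources add in power (mean-square): V_tot = √(ΣV_i²)
V_tot = √[(4.14×10⁻⁹)² + (5.21×10⁻⁹)²] = 6.65×10⁻⁹ V = 6.65 nV

6.65 nV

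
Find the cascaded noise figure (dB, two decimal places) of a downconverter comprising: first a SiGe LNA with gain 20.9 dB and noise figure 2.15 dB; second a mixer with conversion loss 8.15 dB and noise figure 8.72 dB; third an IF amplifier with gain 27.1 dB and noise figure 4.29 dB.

Convert to linear (a loss of L dB is a gain of −L dB): F_i = 10^(NF_i/10), G_i = 10^(G_i,dB/10)
  Stage 1: F_1 = 10^(2.15/10) = 1.641, G_1 = 10^(20.9/10) = 123.0
  Stage 2: F_2 = 10^(8.72/10) = 7.447, G_2 = 10^(−8.15/10) = 0.1531
  Stage 3: F_3 = 10^(4.29/10) = 2.685, G_3 = 10^(27.1/10) = 512.9
Friis cascade:
  F = 1.641 + (7.447 − 1)/123.0 + (2.685 − 1)/18.84 = 1.782
NF = 10 log₁₀(1.782) = 2.51 dB

2.51 dB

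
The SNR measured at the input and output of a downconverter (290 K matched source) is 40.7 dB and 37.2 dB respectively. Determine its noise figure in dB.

NF (dB) = SNR_in(dB) − SNR_out(dB) when the source is at T₀
NF = 40.7 − 37.2 = 3.5 dB

3.5 dB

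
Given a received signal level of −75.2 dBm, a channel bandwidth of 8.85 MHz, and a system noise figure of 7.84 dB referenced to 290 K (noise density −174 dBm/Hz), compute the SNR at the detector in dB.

21.5 dB

Noise floor: N = −174 + 10 log₁₀(B) + NF
10 log₁₀(8.85×10⁶) = 69.47 dB
N = −174 + 69.47 + 7.84 = −96.69 dBm
SNR = P_sig − N = −75.2 − (−96.69) = 21.49 dB → 21.5 dB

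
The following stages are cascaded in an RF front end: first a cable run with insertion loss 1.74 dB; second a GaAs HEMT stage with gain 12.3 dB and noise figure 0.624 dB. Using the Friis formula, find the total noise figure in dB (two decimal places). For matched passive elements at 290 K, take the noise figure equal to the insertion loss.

2.36 dB

Convert to linear (a loss of L dB is a gain of −L dB): F_i = 10^(NF_i/10), G_i = 10^(G_i,dB/10)
  Stage 1: F_1 = 10^(1.74/10) = 1.493, G_1 = 10^(−1.74/10) = 0.6699
  Stage 2: F_2 = 10^(0.624/10) = 1.155, G_2 = 10^(12.3/10) = 16.98
Friis cascade:
  F = 1.493 + (1.155 − 1)/0.6699 = 1.723
NF = 10 log₁₀(1.723) = 2.36 dB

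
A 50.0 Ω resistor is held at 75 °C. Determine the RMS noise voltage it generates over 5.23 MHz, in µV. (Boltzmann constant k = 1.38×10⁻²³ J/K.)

2.24 µV

T = 75 °C + 273.15 = 348.15 K
V_n = √(4kTRB)
4kTRB = 4 × 1.38×10⁻²³ × 348.15 × 5.00×10¹ × 5.23×10⁶ = 5.03×10⁻¹² V²
V_n = √(5.03×10⁻¹²) = 2.24×10⁻⁶ V = 2.24 µV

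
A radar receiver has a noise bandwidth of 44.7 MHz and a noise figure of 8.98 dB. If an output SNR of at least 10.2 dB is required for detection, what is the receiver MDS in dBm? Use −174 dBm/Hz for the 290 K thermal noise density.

Sensitivity = −174 + 10 log₁₀(B) + NF + SNR_min
= −174 + 76.5 + 8.98 + 10.2
= −78.32 dBm → −78.3 dBm

−78.3 dBm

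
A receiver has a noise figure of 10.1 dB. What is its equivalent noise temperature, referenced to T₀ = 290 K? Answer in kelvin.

2678 K

F = 10^(10.1/10) = 10.2329
T_e = (F − 1)·T₀ = (10.2329 − 1) × 290 = 2678 K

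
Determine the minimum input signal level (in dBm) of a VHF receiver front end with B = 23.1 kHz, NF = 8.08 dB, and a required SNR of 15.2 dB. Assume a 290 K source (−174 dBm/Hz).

Sensitivity = −174 + 10 log₁₀(B) + NF + SNR_min
= −174 + 43.64 + 8.08 + 15.2
= −107.08 dBm → −107.1 dBm

−107.1 dBm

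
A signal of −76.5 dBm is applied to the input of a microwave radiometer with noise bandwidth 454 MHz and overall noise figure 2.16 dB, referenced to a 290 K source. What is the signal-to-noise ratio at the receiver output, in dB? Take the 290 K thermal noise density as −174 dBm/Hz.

8.8 dB

Noise floor: N = −174 + 10 log₁₀(B) + NF
10 log₁₀(4.54×10⁸) = 86.57 dB
N = −174 + 86.57 + 2.16 = −85.27 dBm
SNR = P_sig − N = −76.5 − (−85.27) = 8.77 dB → 8.8 dB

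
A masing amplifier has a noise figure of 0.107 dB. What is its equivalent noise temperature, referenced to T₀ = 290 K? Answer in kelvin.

F = 10^(0.107/10) = 1.02494
T_e = (F − 1)·T₀ = (1.02494 − 1) × 290 = 7.23 K

7.23 K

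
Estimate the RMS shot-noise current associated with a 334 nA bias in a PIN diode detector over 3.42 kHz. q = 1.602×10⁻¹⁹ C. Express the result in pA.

19.1 pA

I_n = √(2qI·B)
2qI·B = 2 × 1.602×10⁻¹⁹ × 3.34×10⁻⁷ × 3.42×10³ = 3.66×10⁻²² A²
I_n = √(3.66×10⁻²²) = 1.91×10⁻¹¹ A = 19.1 pA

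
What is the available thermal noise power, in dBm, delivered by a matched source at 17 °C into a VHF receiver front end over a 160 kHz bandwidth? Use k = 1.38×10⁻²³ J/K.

−121.9 dBm

T = 17 °C + 273.15 = 290.15 K
P_n = kTB = 1.38×10⁻²³ × 290.15 × 1.60×10⁵ = 6.41×10⁻¹⁶ W
In dBm: 10 log₁₀(6.41×10⁻¹⁶ / 10⁻³) = −121.9 dBm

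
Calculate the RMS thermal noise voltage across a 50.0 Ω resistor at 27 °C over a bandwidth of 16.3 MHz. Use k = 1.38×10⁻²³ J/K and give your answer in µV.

T = 27 °C + 273.15 = 300.15 K
V_n = √(4kTRB)
4kTRB = 4 × 1.38×10⁻²³ × 300.15 × 5.00×10¹ × 1.63×10⁷ = 1.35×10⁻¹¹ V²
V_n = √(1.35×10⁻¹¹) = 3.67×10⁻⁶ V = 3.67 µV

3.67 µV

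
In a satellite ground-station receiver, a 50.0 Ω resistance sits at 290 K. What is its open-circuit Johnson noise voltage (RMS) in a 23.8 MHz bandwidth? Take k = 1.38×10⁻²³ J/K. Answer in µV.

4.36 µV

V_n = √(4kTRB)
4kTRB = 4 × 1.38×10⁻²³ × 290 × 5.00×10¹ × 2.38×10⁷ = 1.90×10⁻¹¹ V²
V_n = √(1.90×10⁻¹¹) = 4.36×10⁻⁶ V = 4.36 µV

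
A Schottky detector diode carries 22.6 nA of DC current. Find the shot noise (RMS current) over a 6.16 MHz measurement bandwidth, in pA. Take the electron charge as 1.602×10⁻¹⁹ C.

I_n = √(2qI·B)
2qI·B = 2 × 1.602×10⁻¹⁹ × 2.26×10⁻⁸ × 6.16×10⁶ = 4.46×10⁻²⁰ A²
I_n = √(4.46×10⁻²⁰) = 2.11×10⁻¹⁰ A = 211 pA

211 pA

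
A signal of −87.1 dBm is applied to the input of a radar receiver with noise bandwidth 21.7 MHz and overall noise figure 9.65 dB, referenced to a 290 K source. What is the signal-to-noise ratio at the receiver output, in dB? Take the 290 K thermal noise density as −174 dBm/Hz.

Noise floor: N = −174 + 10 log₁₀(B) + NF
10 log₁₀(2.17×10⁷) = 73.36 dB
N = −174 + 73.36 + 9.65 = −90.99 dBm
SNR = P_sig − N = −87.1 − (−90.99) = 3.89 dB → 3.9 dB

3.9 dB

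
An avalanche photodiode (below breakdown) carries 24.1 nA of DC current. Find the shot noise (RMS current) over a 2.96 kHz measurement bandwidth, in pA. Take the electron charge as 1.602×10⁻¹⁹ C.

I_n = √(2qI·B)
2qI·B = 2 × 1.602×10⁻¹⁹ × 2.41×10⁻⁸ × 2.96×10³ = 2.29×10⁻²³ A²
I_n = √(2.29×10⁻²³) = 4.78×10⁻¹² A = 4.78 pA

4.78 pA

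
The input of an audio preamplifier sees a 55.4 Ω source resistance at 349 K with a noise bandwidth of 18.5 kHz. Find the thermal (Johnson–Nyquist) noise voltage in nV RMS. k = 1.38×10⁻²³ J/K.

V_n = √(4kTRB)
4kTRB = 4 × 1.38×10⁻²³ × 349 × 5.54×10¹ × 1.85×10⁴ = 1.97×10⁻¹⁴ V²
V_n = √(1.97×10⁻¹⁴) = 1.41×10⁻⁷ V = 141 nV

141 nV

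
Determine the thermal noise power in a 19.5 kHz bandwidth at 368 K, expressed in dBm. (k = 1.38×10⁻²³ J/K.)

−130.0 dBm

P_n = kTB = 1.38×10⁻²³ × 368 × 1.95×10⁴ = 9.90×10⁻¹⁷ W
In dBm: 10 log₁₀(9.90×10⁻¹⁷ / 10⁻³) = −130.0 dBm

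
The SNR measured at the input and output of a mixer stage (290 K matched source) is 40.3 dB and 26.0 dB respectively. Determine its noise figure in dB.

14.3 dB

NF (dB) = SNR_in(dB) − SNR_out(dB) when the source is at T₀
NF = 40.3 − 26.0 = 14.3 dB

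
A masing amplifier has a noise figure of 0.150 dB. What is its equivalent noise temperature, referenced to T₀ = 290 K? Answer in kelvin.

10.2 K

F = 10^(0.150/10) = 1.03514
T_e = (F − 1)·T₀ = (1.03514 − 1) × 290 = 10.2 K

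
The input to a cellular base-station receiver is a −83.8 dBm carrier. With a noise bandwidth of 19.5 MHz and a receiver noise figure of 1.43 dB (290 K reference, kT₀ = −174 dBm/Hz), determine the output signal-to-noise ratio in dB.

15.9 dB

Noise floor: N = −174 + 10 log₁₀(B) + NF
10 log₁₀(1.95×10⁷) = 72.9 dB
N = −174 + 72.9 + 1.43 = −99.67 dBm
SNR = P_sig − N = −83.8 − (−99.67) = 15.87 dB → 15.9 dB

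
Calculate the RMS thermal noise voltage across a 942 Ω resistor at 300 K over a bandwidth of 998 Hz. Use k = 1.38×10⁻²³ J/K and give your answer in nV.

V_n = √(4kTRB)
4kTRB = 4 × 1.38×10⁻²³ × 300 × 9.42×10² × 9.98×10² = 1.56×10⁻¹⁴ V²
V_n = √(1.56×10⁻¹⁴) = 1.25×10⁻⁷ V = 125 nV

125 nV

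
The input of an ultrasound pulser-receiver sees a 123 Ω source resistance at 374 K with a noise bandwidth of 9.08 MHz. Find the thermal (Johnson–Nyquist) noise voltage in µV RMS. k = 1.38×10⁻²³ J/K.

4.80 µV

V_n = √(4kTRB)
4kTRB = 4 × 1.38×10⁻²³ × 374 × 1.23×10² × 9.08×10⁶ = 2.31×10⁻¹¹ V²
V_n = √(2.31×10⁻¹¹) = 4.80×10⁻⁶ V = 4.80 µV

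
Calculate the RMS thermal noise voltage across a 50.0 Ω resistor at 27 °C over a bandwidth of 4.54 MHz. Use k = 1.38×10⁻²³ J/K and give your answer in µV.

T = 27 °C + 273.15 = 300.15 K
V_n = √(4kTRB)
4kTRB = 4 × 1.38×10⁻²³ × 300.15 × 5.00×10¹ × 4.54×10⁶ = 3.76×10⁻¹² V²
V_n = √(3.76×10⁻¹²) = 1.94×10⁻⁶ V = 1.94 µV

1.94 µV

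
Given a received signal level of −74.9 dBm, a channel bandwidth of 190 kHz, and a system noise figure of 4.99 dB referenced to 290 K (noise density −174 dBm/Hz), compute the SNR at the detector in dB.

41.3 dB

Noise floor: N = −174 + 10 log₁₀(B) + NF
10 log₁₀(1.90×10⁵) = 52.79 dB
N = −174 + 52.79 + 4.99 = −116.22 dBm
SNR = P_sig − N = −74.9 − (−116.22) = 41.32 dB → 41.3 dB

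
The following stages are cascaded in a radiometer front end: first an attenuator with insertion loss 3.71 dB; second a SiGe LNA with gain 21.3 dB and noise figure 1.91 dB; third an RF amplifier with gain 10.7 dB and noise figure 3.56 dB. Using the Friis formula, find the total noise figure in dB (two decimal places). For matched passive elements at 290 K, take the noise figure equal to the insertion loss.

5.65 dB

Convert to linear (a loss of L dB is a gain of −L dB): F_i = 10^(NF_i/10), G_i = 10^(G_i,dB/10)
  Stage 1: F_1 = 10^(3.71/10) = 2.350, G_1 = 10^(−3.71/10) = 0.4256
  Stage 2: F_2 = 10^(1.91/10) = 1.552, G_2 = 10^(21.3/10) = 134.9
  Stage 3: F_3 = 10^(3.56/10) = 2.270, G_3 = 10^(10.7/10) = 11.75
Friis cascade:
  F = 2.350 + (1.552 − 1)/0.4256 + (2.270 − 1)/57.41 = 3.670
NF = 10 log₁₀(3.670) = 5.65 dB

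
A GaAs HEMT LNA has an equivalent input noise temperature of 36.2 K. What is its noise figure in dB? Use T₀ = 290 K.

0.511 dB

F = 1 + T_e/T₀ = 1 + 36.2/290 = 1.12483
NF = 10 log₁₀(1.12483) = 0.511 dB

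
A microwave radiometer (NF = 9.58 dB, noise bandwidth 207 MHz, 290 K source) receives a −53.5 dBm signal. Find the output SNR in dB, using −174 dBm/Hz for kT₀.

Noise floor: N = −174 + 10 log₁₀(B) + NF
10 log₁₀(2.07×10⁸) = 83.16 dB
N = −174 + 83.16 + 9.58 = −81.26 dBm
SNR = P_sig − N = −53.5 − (−81.26) = 27.76 dB → 27.8 dB

27.8 dB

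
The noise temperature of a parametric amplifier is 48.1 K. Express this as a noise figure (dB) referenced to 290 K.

0.666 dB

F = 1 + T_e/T₀ = 1 + 48.1/290 = 1.16586
NF = 10 log₁₀(1.16586) = 0.666 dB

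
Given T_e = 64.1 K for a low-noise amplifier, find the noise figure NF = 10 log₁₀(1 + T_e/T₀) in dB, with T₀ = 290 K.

0.867 dB

F = 1 + T_e/T₀ = 1 + 64.1/290 = 1.22103
NF = 10 log₁₀(1.22103) = 0.867 dB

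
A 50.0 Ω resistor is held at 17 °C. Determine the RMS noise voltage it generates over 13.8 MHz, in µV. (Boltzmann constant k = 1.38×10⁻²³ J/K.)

T = 17 °C + 273.15 = 290.15 K
V_n = √(4kTRB)
4kTRB = 4 × 1.38×10⁻²³ × 290.15 × 5.00×10¹ × 1.38×10⁷ = 1.11×10⁻¹¹ V²
V_n = √(1.11×10⁻¹¹) = 3.32×10⁻⁶ V = 3.32 µV

3.32 µV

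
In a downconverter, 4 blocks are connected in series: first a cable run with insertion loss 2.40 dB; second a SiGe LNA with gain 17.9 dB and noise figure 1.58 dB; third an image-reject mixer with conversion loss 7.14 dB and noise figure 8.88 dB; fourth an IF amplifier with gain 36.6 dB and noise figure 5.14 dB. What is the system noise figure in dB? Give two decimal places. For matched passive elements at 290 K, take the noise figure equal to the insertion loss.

4.80 dB

Convert to linear (a loss of L dB is a gain of −L dB): F_i = 10^(NF_i/10), G_i = 10^(G_i,dB/10)
  Stage 1: F_1 = 10^(2.40/10) = 1.738, G_1 = 10^(−2.40/10) = 0.5754
  Stage 2: F_2 = 10^(1.58/10) = 1.439, G_2 = 10^(17.9/10) = 61.66
  Stage 3: F_3 = 10^(8.88/10) = 7.727, G_3 = 10^(−7.14/10) = 0.1932
  Stage 4: F_4 = 10^(5.14/10) = 3.266, G_4 = 10^(36.6/10) = 4571
Friis cascade:
  F = 1.738 + (1.439 − 1)/0.5754 + (7.727 − 1)/35.48 + (3.266 − 1)/6.855 = 3.020
NF = 10 log₁₀(3.020) = 4.80 dB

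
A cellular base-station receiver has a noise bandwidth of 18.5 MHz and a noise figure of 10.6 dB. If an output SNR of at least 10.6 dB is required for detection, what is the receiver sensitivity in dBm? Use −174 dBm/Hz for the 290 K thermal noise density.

−80.1 dBm

Sensitivity = −174 + 10 log₁₀(B) + NF + SNR_min
= −174 + 72.67 + 10.6 + 10.6
= −80.13 dBm → −80.1 dBm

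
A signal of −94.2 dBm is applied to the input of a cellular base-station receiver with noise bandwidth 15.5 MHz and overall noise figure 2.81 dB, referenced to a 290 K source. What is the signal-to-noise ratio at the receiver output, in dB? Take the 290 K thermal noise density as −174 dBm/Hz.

Noise floor: N = −174 + 10 log₁₀(B) + NF
10 log₁₀(1.55×10⁷) = 71.9 dB
N = −174 + 71.9 + 2.81 = −99.29 dBm
SNR = P_sig − N = −94.2 − (−99.29) = 5.09 dB → 5.1 dB

5.1 dB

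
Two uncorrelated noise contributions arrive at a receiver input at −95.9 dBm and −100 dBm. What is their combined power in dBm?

Convert to linear, add, convert back:
P₁ = 2.57×10⁻¹³ W, P₂ = 1.00×10⁻¹³ W
P_tot = 3.57×10⁻¹³ W → 10 log₁₀(P_tot / 10⁻³) = −94.5 dBm

−94.5 dBm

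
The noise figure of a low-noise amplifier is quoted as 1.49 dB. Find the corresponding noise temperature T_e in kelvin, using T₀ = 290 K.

119 K

F = 10^(1.49/10) = 1.40929
T_e = (F − 1)·T₀ = (1.40929 − 1) × 290 = 119 K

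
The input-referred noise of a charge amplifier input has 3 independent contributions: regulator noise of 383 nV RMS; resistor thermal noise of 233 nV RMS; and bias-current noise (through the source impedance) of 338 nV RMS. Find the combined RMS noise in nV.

561 nV

Uncorrelated sources add in power (mean-square): V_tot = √(ΣV_i²)
V_tot = √[(3.83×10⁻⁷)² + (2.33×10⁻⁷)² + (3.38×10⁻⁷)²] = 5.61×10⁻⁷ V = 561 nV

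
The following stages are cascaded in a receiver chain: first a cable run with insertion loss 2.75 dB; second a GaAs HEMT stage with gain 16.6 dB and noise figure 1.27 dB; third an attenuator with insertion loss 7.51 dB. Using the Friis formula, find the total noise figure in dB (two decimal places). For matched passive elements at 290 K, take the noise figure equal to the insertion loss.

Convert to linear (a loss of L dB is a gain of −L dB): F_i = 10^(NF_i/10), G_i = 10^(G_i,dB/10)
  Stage 1: F_1 = 10^(2.75/10) = 1.884, G_1 = 10^(−2.75/10) = 0.5309
  Stage 2: F_2 = 10^(1.27/10) = 1.340, G_2 = 10^(16.6/10) = 45.71
  Stage 3: F_3 = 10^(7.51/10) = 5.636, G_3 = 10^(−7.51/10) = 0.1774
Friis cascade:
  F = 1.884 + (1.340 − 1)/0.5309 + (5.636 − 1)/24.27 = 2.715
NF = 10 log₁₀(2.715) = 4.34 dB

4.34 dB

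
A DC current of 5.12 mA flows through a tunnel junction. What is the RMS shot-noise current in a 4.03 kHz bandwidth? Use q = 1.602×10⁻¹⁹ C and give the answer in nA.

I_n = √(2qI·B)
2qI·B = 2 × 1.602×10⁻¹⁹ × 5.12×10⁻³ × 4.03×10³ = 6.61×10⁻¹⁸ A²
I_n = √(6.61×10⁻¹⁸) = 2.57×10⁻⁹ A = 2.57 nA

2.57 nA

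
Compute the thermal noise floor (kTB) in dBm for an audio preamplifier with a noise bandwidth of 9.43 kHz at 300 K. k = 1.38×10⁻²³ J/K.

P_n = kTB = 1.38×10⁻²³ × 300 × 9.43×10³ = 3.90×10⁻¹⁷ W
In dBm: 10 log₁₀(3.90×10⁻¹⁷ / 10⁻³) = −134.1 dBm

−134.1 dBm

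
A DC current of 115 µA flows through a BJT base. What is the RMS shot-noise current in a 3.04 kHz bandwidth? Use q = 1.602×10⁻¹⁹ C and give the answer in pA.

335 pA

I_n = √(2qI·B)
2qI·B = 2 × 1.602×10⁻¹⁹ × 1.15×10⁻⁴ × 3.04×10³ = 1.12×10⁻¹⁹ A²
I_n = √(1.12×10⁻¹⁹) = 3.35×10⁻¹⁰ A = 335 pA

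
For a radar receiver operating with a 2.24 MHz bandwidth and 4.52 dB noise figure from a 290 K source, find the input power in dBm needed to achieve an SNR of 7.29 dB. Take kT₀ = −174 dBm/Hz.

−98.7 dBm

Sensitivity = −174 + 10 log₁₀(B) + NF + SNR_min
= −174 + 63.5 + 4.52 + 7.29
= −98.69 dBm → −98.7 dBm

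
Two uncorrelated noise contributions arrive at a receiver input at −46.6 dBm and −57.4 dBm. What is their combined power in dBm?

−46.3 dBm

Convert to linear, add, convert back:
P₁ = 2.19×10⁻⁸ W, P₂ = 1.82×10⁻⁹ W
P_tot = 2.37×10⁻⁸ W → 10 log₁₀(P_tot / 10⁻³) = −46.3 dBm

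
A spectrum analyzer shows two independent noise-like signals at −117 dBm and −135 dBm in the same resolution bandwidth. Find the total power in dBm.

Convert to linear, add, convert back:
P₁ = 2.00×10⁻¹⁵ W, P₂ = 3.16×10⁻¹⁷ W
P_tot = 2.03×10⁻¹⁵ W → 10 log₁₀(P_tot / 10⁻³) = −116.9 dBm

−116.9 dBm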